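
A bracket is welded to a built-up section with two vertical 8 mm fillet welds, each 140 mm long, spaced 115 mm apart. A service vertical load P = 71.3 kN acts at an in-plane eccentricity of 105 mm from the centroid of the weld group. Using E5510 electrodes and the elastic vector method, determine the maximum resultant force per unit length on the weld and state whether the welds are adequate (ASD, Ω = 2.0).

f_max ≈ 681 N/mm; adequate

E55XX → F_EXX = 550 MPa.
Total weld length L_w = 280 mm. Treat welds as unit-width lines.
Polar moment about centroid: J = 2[d³/12 + d(b/2)²] = 2[140³/12 + 140×57.5²] = 1383000 mm³.
Direct shear f_v = P/L_w = 71.3×10³ / 280 = 254.6 N/mm (vertical).
Torsion M = P·e = 71.3×10³ × 105 = 7486500 N·mm.
Critical point at (x, y) = (57.5, 70) from centroid. f_tx = M·y/J = 378.9 N/mm; f_ty = M·x/J = 311.2 N/mm.
Resultant f_max = √[f_tx² + (f_v + f_ty)²] = √[378.9² + (254.6 + 311.2)²] = 681 N/mm.
Capacity per unit length: r_n/Ω = (1/2.0) × 0.6 × 550 × (0.707 × 8) = 933.2 N/mm.
681 ≤ 933.2 → adequate.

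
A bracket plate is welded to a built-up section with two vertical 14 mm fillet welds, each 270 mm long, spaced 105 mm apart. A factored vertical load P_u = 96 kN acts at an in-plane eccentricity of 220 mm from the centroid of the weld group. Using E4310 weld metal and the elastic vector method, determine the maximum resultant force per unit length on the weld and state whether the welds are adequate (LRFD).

f_max ≈ 725 N/mm; adequate

E43XX → F_EXX = 430 MPa.
Total weld length L_w = 540 mm. Treat welds as unit-width lines.
Polar moment about centroid: J = 2[d³/12 + d(b/2)²] = 2[270³/12 + 270×52.5²] = 4769000 mm³.
Direct shear f_v = P/L_w = 96×10³ / 540 = 177.8 N/mm (vertical).
Torsion M = P·e = 96×10³ × 220 = 21120000 N·mm.
Critical point at (x, y) = (52.5, 135) from centroid. f_tx = M·y/J = 597.9 N/mm; f_ty = M·x/J = 232.5 N/mm.
Resultant f_max = √[f_tx² + (f_v + f_ty)²] = √[597.9² + (177.8 + 232.5)²] = 725.1 N/mm.
Capacity per unit length: φr_n = 0.75 × 0.6 × 430 × (0.707 × 14) = 1915 N/mm.
725.1 ≤ 1915 → adequate.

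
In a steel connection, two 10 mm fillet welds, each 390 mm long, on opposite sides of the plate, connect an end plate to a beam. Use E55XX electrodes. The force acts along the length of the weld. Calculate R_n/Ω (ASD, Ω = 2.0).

E55XX → F_EXX = 550 MPa.
Effective throat t_e = 0.707 × 10 = 7.07 mm.
Total length L = 780 mm; A_we = 7.07 × 780 = 5515 mm².
F_nw = 0.6 F_EXX = 0.6 × 550 = 330 MPa.
R_n = 330 × 5515 × 10⁻³ = 1820 kN; R_n/Ω = 1820/2.0 = 909.9 kN.

R_n/Ω ≈ 910 kN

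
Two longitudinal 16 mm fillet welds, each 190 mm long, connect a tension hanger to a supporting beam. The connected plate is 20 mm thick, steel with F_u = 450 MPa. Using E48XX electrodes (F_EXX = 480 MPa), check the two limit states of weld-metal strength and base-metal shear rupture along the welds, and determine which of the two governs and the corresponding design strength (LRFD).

t_e = 0.707 × 16 = 11.31 mm; L = 380 mm.
Weld metal: φR_n = 0.75 × 0.6 × 480 × 11.31 × 380 × 10⁻³ = 928.5 kN.
Base metal (shear rupture): φR_n = 0.75 × 0.6 × 450 × 20 × 380 × 10⁻³ = 1539 kN.
Governing: weld metal.

φR_n ≈ 928 kN (weld metal governs)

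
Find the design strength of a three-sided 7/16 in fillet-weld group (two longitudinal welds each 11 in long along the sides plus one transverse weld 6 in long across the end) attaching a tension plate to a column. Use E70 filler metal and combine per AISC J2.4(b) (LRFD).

φR_n ≈ 273 kip

E70XX → F_EXX = 70 ksi.
t_e = 0.707 × 0.4375 = 0.3093 in.
R_nwl = 0.6 × 70 × 0.3093 × 22 = 285.8 kip (longitudinal, 2 welds).
R_nwt = 0.6 × 70 × 0.3093 × 6 = 77.95 kip (transverse, base value).
(i) R_nwl + R_nwt = 363.8 kip; (ii) 0.85 R_nwl + 1.5 R_nwt = 359.9 kip.
R_n = max = 363.8 kip [governs: (i)]; φR_n = 272.8 kip.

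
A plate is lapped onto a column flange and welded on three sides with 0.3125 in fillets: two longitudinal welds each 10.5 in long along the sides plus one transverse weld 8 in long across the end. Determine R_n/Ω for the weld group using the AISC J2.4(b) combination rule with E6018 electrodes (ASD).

E60XX → F_EXX = 60 ksi.
t_e = 0.707 × 0.3125 = 0.2209 in.
R_nwl = 0.6 × 60 × 0.2209 × 21 = 167 kips (longitudinal, 2 welds).
R_nwt = 0.6 × 60 × 0.2209 × 8 = 63.63 kips (transverse, base value).
(i) R_nwl + R_nwt = 230.7 kips; (ii) 0.85 R_nwl + 1.5 R_nwt = 237.4 kips.
R_n = max = 237.4 kips [governs: (ii)]; R_n/Ω = 118.7 kips.

R_n/Ω ≈ 119 kips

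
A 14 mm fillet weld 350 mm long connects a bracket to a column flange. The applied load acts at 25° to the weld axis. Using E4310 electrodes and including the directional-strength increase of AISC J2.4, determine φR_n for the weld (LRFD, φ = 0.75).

φR_n ≈ 762 kN

E43XX → F_EXX = 430 MPa.
t_e = 0.707 × 14 = 9.898 mm; A_we = 9.898 × 350 = 3464 mm².
Directional factor: 1.0 + 0.5 sin^1.5(25°) = 1.137.
F_nw = 0.6 × 430 × 1.137 = 293.4 MPa.
φR_n = 0.75 × 293.4 × 3464 × 10⁻³ = 762.4 kN.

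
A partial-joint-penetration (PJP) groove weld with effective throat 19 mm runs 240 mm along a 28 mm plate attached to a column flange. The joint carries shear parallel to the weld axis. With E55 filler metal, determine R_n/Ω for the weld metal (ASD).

R_n/Ω ≈ 752 kN

E55XX → F_EXX = 550 MPa.
Effective throat (given) t_e = 19 mm.
A_we = 19 × 240 = 4560 mm².
F_nw = 0.6 F_EXX = 330 MPa.
R_n/Ω = (330 × 4560) / 2.0 × 10⁻³ = 752.4 kN.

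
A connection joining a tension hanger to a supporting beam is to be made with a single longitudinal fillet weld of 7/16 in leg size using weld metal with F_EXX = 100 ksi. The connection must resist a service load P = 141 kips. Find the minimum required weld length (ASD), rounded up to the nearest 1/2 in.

L = 15.5 in

Throat t_e = 0.707 × 0.4375 = 0.3093 in.
r_n/Ω = (0.6 × 100 × 0.3093) / 2.0 = 9.279 kip/in.
L_req = P / (r_n/Ω) = 141 / 9.279 = 15.19 in total.
Round up → use L = 15.5 in.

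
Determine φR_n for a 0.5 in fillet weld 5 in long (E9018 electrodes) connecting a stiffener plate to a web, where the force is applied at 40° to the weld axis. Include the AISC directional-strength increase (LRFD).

E90XX → F_EXX = 90 ksi.
t_e = 0.707 × 0.5 = 0.3535 in; A_we = 0.3535 × 5 = 1.767 in².
Directional factor: 1.0 + 0.5 sin^1.5(40°) = 1.258.
F_nw = 0.6 × 90 × 1.258 = 67.91 ksi.
φR_n = 0.75 × 67.91 × 1.767 = 90.03 kip.

φR_n ≈ 90 kip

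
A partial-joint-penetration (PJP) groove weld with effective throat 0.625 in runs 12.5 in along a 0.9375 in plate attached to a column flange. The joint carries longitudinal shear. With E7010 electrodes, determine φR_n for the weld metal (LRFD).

φR_n ≈ 246 kip

E70XX → F_EXX = 70 ksi.
Effective throat (given) t_e = 0.625 in.
A_we = 0.625 × 12.5 = 7.812 in².
F_nw = 0.6 F_EXX = 42 ksi.
φR_n = 0.75 × 42 × 7.812 = 246.1 kip.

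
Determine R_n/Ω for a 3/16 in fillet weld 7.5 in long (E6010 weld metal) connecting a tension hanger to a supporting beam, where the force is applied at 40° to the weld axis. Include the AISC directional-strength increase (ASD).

E60XX → F_EXX = 60 ksi.
t_e = 0.707 × 0.1875 = 0.1326 in; A_we = 0.1326 × 7.5 = 0.9942 in².
Directional factor: 1.0 + 0.5 sin^1.5(40°) = 1.258.
F_nw = 0.6 × 60 × 1.258 = 45.28 ksi.
R_n/Ω = (45.28 × 0.9942) / 2.0 = 22.51 kips.

R_n/Ω ≈ 22.5 kips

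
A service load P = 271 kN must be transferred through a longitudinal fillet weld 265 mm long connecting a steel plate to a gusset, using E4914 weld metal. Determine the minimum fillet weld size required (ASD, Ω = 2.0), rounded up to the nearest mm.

w = 10 mm

E49XX → F_EXX = 490 MPa.
Total weld length L = 265 mm.
Required throat t_e = P × Ω / (0.6 F_EXX × L) = 271 × 2.0 / (0.6 × 490 × 265 × 10⁻³) = 6.957 mm.
Required leg w = t_e / 0.707 = 9.84 mm → use 10 mm.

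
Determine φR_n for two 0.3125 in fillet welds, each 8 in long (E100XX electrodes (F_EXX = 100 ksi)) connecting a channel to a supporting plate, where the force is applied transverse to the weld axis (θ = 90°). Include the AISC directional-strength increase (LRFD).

t_e = 0.707 × 0.3125 = 0.2209 in; A_we = 0.2209 × 16 = 3.535 in².
Directional factor: 1.0 + 0.5 sin^1.5(90°) = 1.5.
F_nw = 0.6 × 100 × 1.5 = 90 ksi.
φR_n = 0.75 × 90 × 3.535 = 238.6 kips.

φR_n ≈ 239 kips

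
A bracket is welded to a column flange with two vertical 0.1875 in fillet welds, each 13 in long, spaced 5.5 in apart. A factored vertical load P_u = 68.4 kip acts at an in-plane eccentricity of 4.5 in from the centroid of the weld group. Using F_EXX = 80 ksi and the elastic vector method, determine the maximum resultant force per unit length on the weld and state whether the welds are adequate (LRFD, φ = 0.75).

f_max ≈ 5.45 kip/in; NOT adequate

Total weld length L_w = 26 in. Treat welds as unit-width lines.
Polar moment about centroid: J = 2[d³/12 + d(b/2)²] = 2[13³/12 + 13×2.75²] = 562.8 in³.
Direct shear f_v = P/L_w = 68.4 / 26 = 2.631 kip/in (vertical).
Torsion M = P·e = 68.4 × 4.5 = 307.8 kip·in.
Critical point at (x, y) = (2.75, 6.5) from centroid. f_tx = M·y/J = 3.555 kip/in; f_ty = M·x/J = 1.504 kip/in.
Resultant f_max = √[f_tx² + (f_v + f_ty)²] = √[3.555² + (2.631 + 1.504)²] = 5.453 kip/in.
Capacity per unit length: φr_n = 0.75 × 0.6 × 80 × (0.707 × 0.1875) = 4.772 kip/in.
5.453 > 4.772 → NOT adequate.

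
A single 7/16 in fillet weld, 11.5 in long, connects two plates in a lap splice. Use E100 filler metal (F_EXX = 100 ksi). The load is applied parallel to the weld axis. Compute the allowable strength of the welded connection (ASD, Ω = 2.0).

Effective throat t_e = 0.707 × 0.4375 = 0.3093 in.
Total length L = 11.5 in; A_we = 0.3093 × 11.5 = 3.557 in².
F_nw = 0.6 F_EXX = 0.6 × 100 = 60 ksi.
R_n = 60 × 3.557 = 213.4 kip; R_n/Ω = 213.4/2.0 = 106.7 kip.

R_n/Ω ≈ 107 kip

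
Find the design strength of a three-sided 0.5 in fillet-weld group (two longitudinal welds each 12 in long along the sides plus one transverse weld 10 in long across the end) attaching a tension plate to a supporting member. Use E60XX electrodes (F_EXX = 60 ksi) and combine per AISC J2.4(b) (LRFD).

φR_n ≈ 338 kip

t_e = 0.707 × 0.5 = 0.3535 in.
R_nwl = 0.6 × 60 × 0.3535 × 24 = 305.4 kip (longitudinal, 2 welds).
R_nwt = 0.6 × 60 × 0.3535 × 10 = 127.3 kip (transverse, base value).
(i) R_nwl + R_nwt = 432.7 kip; (ii) 0.85 R_nwl + 1.5 R_nwt = 450.5 kip.
R_n = max = 450.5 kip [governs: (ii)]; φR_n = 337.9 kip.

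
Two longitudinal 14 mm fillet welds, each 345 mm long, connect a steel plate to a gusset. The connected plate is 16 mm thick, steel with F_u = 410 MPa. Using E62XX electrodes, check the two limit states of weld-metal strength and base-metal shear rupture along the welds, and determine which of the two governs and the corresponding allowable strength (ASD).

E62XX → F_EXX = 620 MPa.
t_e = 0.707 × 14 = 9.898 mm; L = 690 mm.
Weld metal: R_n/Ω = (1/2.0) × 0.6 × 620 × 9.898 × 690 × 10⁻³ = 1270 kN.
Base metal (shear rupture): R_n/Ω = (1/2.0) × 0.6 × 410 × 16 × 690 × 10⁻³ = 1358 kN.
Governing: weld metal.

R_n/Ω ≈ 1270 kN (weld metal governs)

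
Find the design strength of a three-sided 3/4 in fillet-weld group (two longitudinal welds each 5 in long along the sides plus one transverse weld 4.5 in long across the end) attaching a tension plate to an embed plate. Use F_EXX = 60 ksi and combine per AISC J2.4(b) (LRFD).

φR_n ≈ 218 kips

t_e = 0.707 × 0.75 = 0.5302 in.
R_nwl = 0.6 × 60 × 0.5302 × 10 = 190.9 kips (longitudinal, 2 welds).
R_nwt = 0.6 × 60 × 0.5302 × 4.5 = 85.9 kips (transverse, base value).
(i) R_nwl + R_nwt = 276.8 kips; (ii) 0.85 R_nwl + 1.5 R_nwt = 291.1 kips.
R_n = max = 291.1 kips [governs: (ii)]; φR_n = 218.3 kips.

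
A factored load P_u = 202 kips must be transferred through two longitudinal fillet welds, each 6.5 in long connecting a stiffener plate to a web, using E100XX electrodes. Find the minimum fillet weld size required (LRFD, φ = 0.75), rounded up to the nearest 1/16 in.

E100XX → F_EXX = 100 ksi.
Total weld length L = 13 in.
Required throat t_e = P_u / (φ × 0.6 F_EXX × L) = 202 / (0.75 × 0.6 × 100 × 13) = 0.3453 in.
Required leg w = t_e / 0.707 = 0.4884 in → use 1/2 in.

w = 1/2 in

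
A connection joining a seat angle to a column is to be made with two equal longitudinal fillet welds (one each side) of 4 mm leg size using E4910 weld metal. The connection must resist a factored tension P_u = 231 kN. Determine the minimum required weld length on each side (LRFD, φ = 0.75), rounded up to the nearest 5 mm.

L = 190 mm on each side

E49XX → F_EXX = 490 MPa.
Throat t_e = 0.707 × 4 = 2.828 mm.
φr_n = 0.75 × 0.6 × 490 × 2.828 × 10⁻³ = 0.6236 kN/mm.
L_req = P_u / φr_n = 231 / 0.6236 = 370.4 mm total.
Per side: 370.4 / 2 = 185.2 mm.
Round up → use L = 190 mm on each side.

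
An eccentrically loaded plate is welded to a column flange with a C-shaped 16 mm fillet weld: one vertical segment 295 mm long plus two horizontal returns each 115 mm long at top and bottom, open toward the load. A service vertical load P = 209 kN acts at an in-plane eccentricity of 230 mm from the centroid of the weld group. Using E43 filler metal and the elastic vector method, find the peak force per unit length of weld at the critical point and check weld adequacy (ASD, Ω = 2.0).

f_max ≈ 1310 N/mm; adequate

E43XX → F_EXX = 430 MPa.
Total weld length L_w = 525 mm. Treat welds as unit-width lines.
Centroid: x̄ = 2×115×57.5 / 525 = 25.19 mm from the vertical weld.
Polar moment about centroid: J = I_x + I_y = [295³/12 + 2×115×147.5²] + [295×25.19² + 2(115³/12 + 115×32.31²)] = 7824000 mm³.
Direct shear f_v = P/L_w = 209×10³ / 525 = 398.1 N/mm (vertical).
Torsion M = P·e = 209×10³ × 230 = 48070000 N·mm.
Critical point at (x, y) = (89.81, 147.5) from centroid. f_tx = M·y/J = 906.2 N/mm; f_ty = M·x/J = 551.8 N/mm.
Resultant f_max = √[f_tx² + (f_v + f_ty)²] = √[906.2² + (398.1 + 551.8)²] = 1313 N/mm.
Capacity per unit length: r_n/Ω = (1/2.0) × 0.6 × 430 × (0.707 × 16) = 1459 N/mm.
1313 ≤ 1459 → adequate.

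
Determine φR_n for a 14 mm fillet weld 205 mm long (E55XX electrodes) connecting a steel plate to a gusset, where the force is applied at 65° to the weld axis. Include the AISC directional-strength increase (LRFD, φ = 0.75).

φR_n ≈ 719 kN

E55XX → F_EXX = 550 MPa.
t_e = 0.707 × 14 = 9.898 mm; A_we = 9.898 × 205 = 2029 mm².
Directional factor: 1.0 + 0.5 sin^1.5(65°) = 1.431.
F_nw = 0.6 × 550 × 1.431 = 472.4 MPa.
φR_n = 0.75 × 472.4 × 2029 × 10⁻³ = 718.9 kN.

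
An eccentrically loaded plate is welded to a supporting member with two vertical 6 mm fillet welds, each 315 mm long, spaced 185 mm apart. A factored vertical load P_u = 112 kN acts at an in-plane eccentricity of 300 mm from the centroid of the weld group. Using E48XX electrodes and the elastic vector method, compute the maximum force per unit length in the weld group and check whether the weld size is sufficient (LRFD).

E48XX → F_EXX = 480 MPa.
Total weld length L_w = 630 mm. Treat welds as unit-width lines.
Polar moment about centroid: J = 2[d³/12 + d(b/2)²] = 2[315³/12 + 315×92.5²] = 10600000 mm³.
Direct shear f_v = P/L_w = 112×10³ / 630 = 177.8 N/mm (vertical).
Torsion M = P·e = 112×10³ × 300 = 33600000 N·mm.
Critical point at (x, y) = (92.5, 157.5) from centroid. f_tx = M·y/J = 499.3 N/mm; f_ty = M·x/J = 293.2 N/mm.
Resultant f_max = √[f_tx² + (f_v + f_ty)²] = √[499.3² + (177.8 + 293.2)²] = 686.4 N/mm.
Capacity per unit length: φr_n = 0.75 × 0.6 × 480 × (0.707 × 6) = 916.3 N/mm.
686.4 ≤ 916.3 → adequate.

f_max ≈ 686 N/mm; adequate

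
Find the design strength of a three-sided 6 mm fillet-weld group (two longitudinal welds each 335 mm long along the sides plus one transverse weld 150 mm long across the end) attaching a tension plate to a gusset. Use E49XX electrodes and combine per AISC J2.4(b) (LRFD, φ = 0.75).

E49XX → F_EXX = 490 MPa.
t_e = 0.707 × 6 = 4.242 mm.
R_nwl = 0.6 × 490 × 4.242 × 670 × 10⁻³ = 835.6 kN (longitudinal, 2 welds).
R_nwt = 0.6 × 490 × 4.242 × 150 × 10⁻³ = 187.1 kN (transverse, base value).
(i) R_nwl + R_nwt = 1023 kN; (ii) 0.85 R_nwl + 1.5 R_nwt = 990.9 kN.
R_n = max = 1023 kN [governs: (i)]; φR_n = 767 kN.

φR_n ≈ 767 kN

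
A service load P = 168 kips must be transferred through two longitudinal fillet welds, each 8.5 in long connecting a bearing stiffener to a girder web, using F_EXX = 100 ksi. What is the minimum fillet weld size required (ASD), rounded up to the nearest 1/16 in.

w = 1/2 in

Total weld length L = 17 in.
Required throat t_e = P × Ω / (0.6 F_EXX × L) = 168 × 2.0 / (0.6 × 100 × 17) = 0.3294 in.
Required leg w = t_e / 0.707 = 0.4659 in → use 1/2 in.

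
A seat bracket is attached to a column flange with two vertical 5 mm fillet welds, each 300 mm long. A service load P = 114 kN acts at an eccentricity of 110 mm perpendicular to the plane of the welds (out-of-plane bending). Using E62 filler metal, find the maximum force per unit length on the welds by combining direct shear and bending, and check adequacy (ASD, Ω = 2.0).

f_max ≈ 459 N/mm; adequate

E62XX → F_EXX = 620 MPa.
L_w = 2 × 300 = 600 mm; section modulus (unit throat) S = 2 × L²/6 = 30000 mm².
Direct shear f_v = P/L_w = 114×10³/600 = 190 N/mm.
Moment M = P × e = 114×10³ × 110 = 12540000 N·mm; bending f_b = M/S = 418 N/mm.
f_max = √(f_v² + f_b²) = √(190² + 418²) = 459.2 N/mm.
r_n/Ω = (1/2.0) × 0.6 × 620 × (0.707 × 5) = 657.5 N/mm → adequate.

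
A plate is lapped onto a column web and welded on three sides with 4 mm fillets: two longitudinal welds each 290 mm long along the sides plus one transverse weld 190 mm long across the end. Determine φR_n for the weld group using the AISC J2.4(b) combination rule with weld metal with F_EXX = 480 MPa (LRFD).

t_e = 0.707 × 4 = 2.828 mm.
R_nwl = 0.6 × 480 × 2.828 × 580 × 10⁻³ = 472.4 kN (longitudinal, 2 welds).
R_nwt = 0.6 × 480 × 2.828 × 190 × 10⁻³ = 154.7 kN (transverse, base value).
(i) R_nwl + R_nwt = 627.1 kN; (ii) 0.85 R_nwl + 1.5 R_nwt = 633.7 kN.
R_n = max = 633.7 kN [governs: (ii)]; φR_n = 475.2 kN.

φR_n ≈ 475 kN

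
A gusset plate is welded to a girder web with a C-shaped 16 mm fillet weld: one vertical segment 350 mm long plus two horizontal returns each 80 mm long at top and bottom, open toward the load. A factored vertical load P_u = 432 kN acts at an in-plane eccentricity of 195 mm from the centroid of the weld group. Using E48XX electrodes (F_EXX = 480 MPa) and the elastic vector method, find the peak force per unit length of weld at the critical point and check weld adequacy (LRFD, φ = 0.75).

Total weld length L_w = 510 mm. Treat welds as unit-width lines.
Centroid: x̄ = 2×80×40 / 510 = 12.55 mm from the vertical weld.
Polar moment about centroid: J = I_x + I_y = [350³/12 + 2×80×175²] + [350×12.55² + 2(80³/12 + 80×27.45²)] = 8734000 mm³.
Direct shear f_v = P/L_w = 432×10³ / 510 = 847.1 N/mm (vertical).
Torsion M = P·e = 432×10³ × 195 = 84240000 N·mm.
Critical point at (x, y) = (67.45, 175) from centroid. f_tx = M·y/J = 1688 N/mm; f_ty = M·x/J = 650.6 N/mm.
Resultant f_max = √[f_tx² + (f_v + f_ty)²] = √[1688² + (847.1 + 650.6)²] = 2257 N/mm.
Capacity per unit length: φr_n = 0.75 × 0.6 × 480 × (0.707 × 16) = 2443 N/mm.
2257 ≤ 2443 → adequate.

f_max ≈ 2260 N/mm; adequate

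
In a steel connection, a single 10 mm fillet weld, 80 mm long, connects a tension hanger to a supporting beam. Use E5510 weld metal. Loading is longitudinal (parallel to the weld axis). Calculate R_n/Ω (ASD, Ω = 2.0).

R_n/Ω ≈ 93.3 kN

E55XX → F_EXX = 550 MPa.
Effective throat t_e = 0.707 × 10 = 7.07 mm.
Total length L = 80 mm; A_we = 7.07 × 80 = 565.6 mm².
F_nw = 0.6 F_EXX = 0.6 × 550 = 330 MPa.
R_n = 330 × 565.6 × 10⁻³ = 186.6 kN; R_n/Ω = 186.6/2.0 = 93.32 kN.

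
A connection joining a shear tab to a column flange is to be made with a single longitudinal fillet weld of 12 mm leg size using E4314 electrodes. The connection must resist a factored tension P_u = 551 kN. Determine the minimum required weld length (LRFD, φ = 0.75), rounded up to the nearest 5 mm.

E43XX → F_EXX = 430 MPa.
Throat t_e = 0.707 × 12 = 8.484 mm.
φr_n = 0.75 × 0.6 × 430 × 8.484 × 10⁻³ = 1.642 kN/mm.
L_req = P_u / φr_n = 551 / 1.642 = 335.6 mm total.
Round up → use L = 340 mm.

L = 340 mm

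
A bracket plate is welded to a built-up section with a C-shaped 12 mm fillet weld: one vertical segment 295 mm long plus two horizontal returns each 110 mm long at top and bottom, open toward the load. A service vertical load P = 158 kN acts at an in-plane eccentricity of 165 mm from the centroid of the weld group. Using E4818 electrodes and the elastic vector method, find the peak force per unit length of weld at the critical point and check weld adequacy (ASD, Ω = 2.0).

f_max ≈ 793 N/mm; adequate

E48XX → F_EXX = 480 MPa.
Total weld length L_w = 515 mm. Treat welds as unit-width lines.
Centroid: x̄ = 2×110×55 / 515 = 23.5 mm from the vertical weld.
Polar moment about centroid: J = I_x + I_y = [295³/12 + 2×110×147.5²] + [295×23.5² + 2(110³/12 + 110×31.5²)] = 7529000 mm³.
Direct shear f_v = P/L_w = 158×10³ / 515 = 306.8 N/mm (vertical).
Torsion M = P·e = 158×10³ × 165 = 26070000 N·mm.
Critical point at (x, y) = (86.5, 147.5) from centroid. f_tx = M·y/J = 510.7 N/mm; f_ty = M·x/J = 299.5 N/mm.
Resultant f_max = √[f_tx² + (f_v + f_ty)²] = √[510.7² + (306.8 + 299.5)²] = 792.8 N/mm.
Capacity per unit length: r_n/Ω = (1/2.0) × 0.6 × 480 × (0.707 × 12) = 1222 N/mm.
792.8 ≤ 1222 → adequate.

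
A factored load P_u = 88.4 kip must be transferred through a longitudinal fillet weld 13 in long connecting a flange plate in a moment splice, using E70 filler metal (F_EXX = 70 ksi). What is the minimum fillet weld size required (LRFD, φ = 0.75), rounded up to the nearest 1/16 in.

Total weld length L = 13 in.
Required throat t_e = P_u / (φ × 0.6 F_EXX × L) = 88.4 / (0.75 × 0.6 × 70 × 13) = 0.2159 in.
Required leg w = t_e / 0.707 = 0.3053 in → use 5/16 in.

w = 5/16 in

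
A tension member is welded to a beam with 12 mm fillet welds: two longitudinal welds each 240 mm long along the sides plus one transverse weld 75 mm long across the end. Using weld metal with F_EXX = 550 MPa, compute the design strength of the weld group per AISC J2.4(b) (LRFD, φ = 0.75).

φR_n ≈ 1170 kN

t_e = 0.707 × 12 = 8.484 mm.
R_nwl = 0.6 × 550 × 8.484 × 480 × 10⁻³ = 1344 kN (longitudinal, 2 welds).
R_nwt = 0.6 × 550 × 8.484 × 75 × 10⁻³ = 210 kN (transverse, base value).
(i) R_nwl + R_nwt = 1554 kN; (ii) 0.85 R_nwl + 1.5 R_nwt = 1457 kN.
R_n = max = 1554 kN [governs: (i)]; φR_n = 1165 kN.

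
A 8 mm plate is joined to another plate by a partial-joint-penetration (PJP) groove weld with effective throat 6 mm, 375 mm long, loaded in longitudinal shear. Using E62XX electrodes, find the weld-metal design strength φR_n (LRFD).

E62XX → F_EXX = 620 MPa.
Effective throat (given) t_e = 6 mm.
A_we = 6 × 375 = 2250 mm².
F_nw = 0.6 F_EXX = 372 MPa.
φR_n = 0.75 × 372 × 2250 × 10⁻³ = 627.8 kN.

φR_n ≈ 628 kN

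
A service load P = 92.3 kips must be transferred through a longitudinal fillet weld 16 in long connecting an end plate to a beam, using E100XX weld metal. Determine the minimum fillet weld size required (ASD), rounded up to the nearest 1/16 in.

E100XX → F_EXX = 100 ksi.
Total weld length L = 16 in.
Required throat t_e = P × Ω / (0.6 F_EXX × L) = 92.3 × 2.0 / (0.6 × 100 × 16) = 0.1923 in.
Required leg w = t_e / 0.707 = 0.272 in → use 5/16 in.

w = 5/16 in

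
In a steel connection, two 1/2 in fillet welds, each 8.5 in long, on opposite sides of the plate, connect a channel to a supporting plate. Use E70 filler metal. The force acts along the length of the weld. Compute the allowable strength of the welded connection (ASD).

E70XX → F_EXX = 70 ksi.
Effective throat t_e = 0.707 × 0.5 = 0.3535 in.
Total length L = 17 in; A_we = 0.3535 × 17 = 6.01 in².
F_nw = 0.6 F_EXX = 0.6 × 70 = 42 ksi.
R_n = 42 × 6.01 = 252.4 kips; R_n/Ω = 252.4/2.0 = 126.2 kips.

R_n/Ω ≈ 126 kips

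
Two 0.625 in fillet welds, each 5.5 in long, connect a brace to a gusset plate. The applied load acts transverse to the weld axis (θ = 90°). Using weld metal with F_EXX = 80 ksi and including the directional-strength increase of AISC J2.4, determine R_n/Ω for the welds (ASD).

t_e = 0.707 × 0.625 = 0.4419 in; A_we = 0.4419 × 11 = 4.861 in².
Directional factor: 1.0 + 0.5 sin^1.5(90°) = 1.5.
F_nw = 0.6 × 80 × 1.5 = 72 ksi.
R_n/Ω = (72 × 4.861) / 2.0 = 175 kips.

R_n/Ω ≈ 175 kips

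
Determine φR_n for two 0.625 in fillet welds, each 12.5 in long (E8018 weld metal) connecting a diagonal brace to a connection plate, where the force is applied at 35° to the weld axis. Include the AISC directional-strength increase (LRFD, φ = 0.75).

E80XX → F_EXX = 80 ksi.
t_e = 0.707 × 0.625 = 0.4419 in; A_we = 0.4419 × 25 = 11.05 in².
Directional factor: 1.0 + 0.5 sin^1.5(35°) = 1.217.
F_nw = 0.6 × 80 × 1.217 = 58.43 ksi.
φR_n = 0.75 × 58.43 × 11.05 = 484.1 kips.

φR_n ≈ 484 kips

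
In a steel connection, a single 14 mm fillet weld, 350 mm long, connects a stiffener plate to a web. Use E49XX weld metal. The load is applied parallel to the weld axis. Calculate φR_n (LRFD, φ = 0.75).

φR_n ≈ 764 kN

E49XX → F_EXX = 490 MPa.
Effective throat t_e = 0.707 × 14 = 9.898 mm.
Total length L = 350 mm; A_we = 9.898 × 350 = 3464 mm².
F_nw = 0.6 F_EXX = 0.6 × 490 = 294 MPa.
φR_n = 0.75 × 294 × 3464 × 10⁻³ = 763.9 kN.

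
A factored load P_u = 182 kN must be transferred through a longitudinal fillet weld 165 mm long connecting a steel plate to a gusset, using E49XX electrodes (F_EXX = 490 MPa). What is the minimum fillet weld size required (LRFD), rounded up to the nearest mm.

Total weld length L = 165 mm.
Required throat t_e = P_u / (φ × 0.6 F_EXX × L) = 182 / (0.75 × 0.6 × 490 × 165 × 10⁻³) = 5.002 mm.
Required leg w = t_e / 0.707 = 7.076 mm → use 8 mm.

w = 8 mm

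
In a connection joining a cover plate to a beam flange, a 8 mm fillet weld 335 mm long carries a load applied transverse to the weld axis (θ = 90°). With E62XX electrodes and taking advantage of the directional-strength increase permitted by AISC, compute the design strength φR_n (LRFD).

E62XX → F_EXX = 620 MPa.
t_e = 0.707 × 8 = 5.656 mm; A_we = 5.656 × 335 = 1895 mm².
Directional factor: 1.0 + 0.5 sin^1.5(90°) = 1.5.
F_nw = 0.6 × 620 × 1.5 = 558 MPa.
φR_n = 0.75 × 558 × 1895 × 10⁻³ = 793 kN.

φR_n ≈ 793 kN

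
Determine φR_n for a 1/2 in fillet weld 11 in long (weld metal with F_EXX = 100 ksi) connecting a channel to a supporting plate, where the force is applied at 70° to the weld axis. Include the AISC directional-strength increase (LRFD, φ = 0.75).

φR_n ≈ 255 kips

t_e = 0.707 × 0.5 = 0.3535 in; A_we = 0.3535 × 11 = 3.888 in².
Directional factor: 1.0 + 0.5 sin^1.5(70°) = 1.455.
F_nw = 0.6 × 100 × 1.455 = 87.33 ksi.
φR_n = 0.75 × 87.33 × 3.888 = 254.7 kips.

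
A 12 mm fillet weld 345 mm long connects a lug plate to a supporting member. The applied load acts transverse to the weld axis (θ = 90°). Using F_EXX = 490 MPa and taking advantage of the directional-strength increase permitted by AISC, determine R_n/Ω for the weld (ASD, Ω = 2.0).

R_n/Ω ≈ 645 kN

t_e = 0.707 × 12 = 8.484 mm; A_we = 8.484 × 345 = 2927 mm².
Directional factor: 1.0 + 0.5 sin^1.5(90°) = 1.5.
F_nw = 0.6 × 490 × 1.5 = 441 MPa.
R_n/Ω = (441 × 2927) / 2.0 × 10⁻³ = 645.4 kN.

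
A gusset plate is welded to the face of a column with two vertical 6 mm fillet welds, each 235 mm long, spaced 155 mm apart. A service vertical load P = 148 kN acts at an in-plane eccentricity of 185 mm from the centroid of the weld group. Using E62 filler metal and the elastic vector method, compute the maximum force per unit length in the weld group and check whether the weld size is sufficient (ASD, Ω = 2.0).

f_max ≈ 982 N/mm; NOT adequate

E62XX → F_EXX = 620 MPa.
Total weld length L_w = 470 mm. Treat welds as unit-width lines.
Polar moment about centroid: J = 2[d³/12 + d(b/2)²] = 2[235³/12 + 235×77.5²] = 4986000 mm³.
Direct shear f_v = P/L_w = 148×10³ / 470 = 314.9 N/mm (vertical).
Torsion M = P·e = 148×10³ × 185 = 27380000 N·mm.
Critical point at (x, y) = (77.5, 117.5) from centroid. f_tx = M·y/J = 645.2 N/mm; f_ty = M·x/J = 425.6 N/mm.
Resultant f_max = √[f_tx² + (f_v + f_ty)²] = √[645.2² + (314.9 + 425.6)²] = 982.2 N/mm.
Capacity per unit length: r_n/Ω = (1/2.0) × 0.6 × 620 × (0.707 × 6) = 789 N/mm.
982.2 > 789 → NOT adequate.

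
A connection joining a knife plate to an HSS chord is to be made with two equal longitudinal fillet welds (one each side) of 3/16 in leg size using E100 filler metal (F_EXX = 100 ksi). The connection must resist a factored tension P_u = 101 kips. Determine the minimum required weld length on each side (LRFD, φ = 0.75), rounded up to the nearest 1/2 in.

Throat t_e = 0.707 × 0.1875 = 0.1326 in.
φr_n = 0.75 × 0.6 × 100 × 0.1326 = 5.965 kips/in.
L_req = P_u / φr_n = 101 / 5.965 = 16.93 in total.
Per side: 16.93 / 2 = 8.466 in.
Round up → use L = 8.5 in on each side.

L = 8.5 in on each side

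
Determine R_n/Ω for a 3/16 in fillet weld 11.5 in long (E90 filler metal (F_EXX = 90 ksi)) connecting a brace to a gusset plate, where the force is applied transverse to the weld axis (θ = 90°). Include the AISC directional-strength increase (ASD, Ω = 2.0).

R_n/Ω ≈ 61.7 kips

t_e = 0.707 × 0.1875 = 0.1326 in; A_we = 0.1326 × 11.5 = 1.524 in².
Directional factor: 1.0 + 0.5 sin^1.5(90°) = 1.5.
F_nw = 0.6 × 90 × 1.5 = 81 ksi.
R_n/Ω = (81 × 1.524) / 2.0 = 61.74 kips.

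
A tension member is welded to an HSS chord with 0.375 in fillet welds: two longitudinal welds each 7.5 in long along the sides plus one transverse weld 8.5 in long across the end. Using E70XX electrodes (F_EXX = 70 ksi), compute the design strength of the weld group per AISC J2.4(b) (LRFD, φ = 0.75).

t_e = 0.707 × 0.375 = 0.2651 in.
R_nwl = 0.6 × 70 × 0.2651 × 15 = 167 kips (longitudinal, 2 welds).
R_nwt = 0.6 × 70 × 0.2651 × 8.5 = 94.65 kips (transverse, base value).
(i) R_nwl + R_nwt = 261.7 kips; (ii) 0.85 R_nwl + 1.5 R_nwt = 283.9 kips.
R_n = max = 283.9 kips [governs: (ii)]; φR_n = 213 kips.

φR_n ≈ 213 kips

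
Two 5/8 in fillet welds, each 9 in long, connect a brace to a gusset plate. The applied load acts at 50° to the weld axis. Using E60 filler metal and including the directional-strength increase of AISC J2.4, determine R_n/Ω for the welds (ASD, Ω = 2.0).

E60XX → F_EXX = 60 ksi.
t_e = 0.707 × 0.625 = 0.4419 in; A_we = 0.4419 × 18 = 7.954 in².
Directional factor: 1.0 + 0.5 sin^1.5(50°) = 1.335.
F_nw = 0.6 × 60 × 1.335 = 48.07 ksi.
R_n/Ω = (48.07 × 7.954) / 2.0 = 191.2 kip.

R_n/Ω ≈ 191 kip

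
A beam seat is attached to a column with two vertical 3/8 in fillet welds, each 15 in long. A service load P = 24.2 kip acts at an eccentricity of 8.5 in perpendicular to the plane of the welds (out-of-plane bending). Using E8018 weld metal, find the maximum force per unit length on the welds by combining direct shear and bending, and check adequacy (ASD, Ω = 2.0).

E80XX → F_EXX = 80 ksi.
L_w = 2 × 15 = 30 in; section modulus (unit throat) S = 2 × L²/6 = 75 in².
Direct shear f_v = P/L_w = 24.2/30 = 0.8067 kip/in.
Moment M = P × e = 24.2 × 8.5 = 205.7 kip·in; bending f_b = M/S = 2.743 kip/in.
f_max = √(f_v² + f_b²) = √(0.8067² + 2.743²) = 2.859 kip/in.
r_n/Ω = (1/2.0) × 0.6 × 80 × (0.707 × 0.375) = 6.363 kip/in → adequate.

f_max ≈ 2.86 kip/in; adequate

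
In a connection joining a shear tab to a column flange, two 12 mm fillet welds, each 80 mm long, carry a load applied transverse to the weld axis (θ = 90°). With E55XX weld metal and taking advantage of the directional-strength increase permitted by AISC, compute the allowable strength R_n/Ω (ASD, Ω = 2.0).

R_n/Ω ≈ 336 kN

E55XX → F_EXX = 550 MPa.
t_e = 0.707 × 12 = 8.484 mm; A_we = 8.484 × 160 = 1357 mm².
Directional factor: 1.0 + 0.5 sin^1.5(90°) = 1.5.
F_nw = 0.6 × 550 × 1.5 = 495 MPa.
R_n/Ω = (495 × 1357) / 2.0 × 10⁻³ = 336 kN.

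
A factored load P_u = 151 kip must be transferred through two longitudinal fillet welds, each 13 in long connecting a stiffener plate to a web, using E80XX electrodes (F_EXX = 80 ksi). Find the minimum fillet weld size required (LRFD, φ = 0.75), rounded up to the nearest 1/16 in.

Total weld length L = 26 in.
Required throat t_e = P_u / (φ × 0.6 F_EXX × L) = 151 / (0.75 × 0.6 × 80 × 26) = 0.1613 in.
Required leg w = t_e / 0.707 = 0.2282 in → use 1/4 in.

w = 1/4 in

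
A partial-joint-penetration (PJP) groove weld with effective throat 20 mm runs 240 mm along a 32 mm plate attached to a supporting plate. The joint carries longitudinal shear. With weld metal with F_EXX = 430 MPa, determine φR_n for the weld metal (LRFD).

Effective throat (given) t_e = 20 mm.
A_we = 20 × 240 = 4800 mm².
F_nw = 0.6 F_EXX = 258 MPa.
φR_n = 0.75 × 258 × 4800 × 10⁻³ = 928.8 kN.

φR_n ≈ 929 kN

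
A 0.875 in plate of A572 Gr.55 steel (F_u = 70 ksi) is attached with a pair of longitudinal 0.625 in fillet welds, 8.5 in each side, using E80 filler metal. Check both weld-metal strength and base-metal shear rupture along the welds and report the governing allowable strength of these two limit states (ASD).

E80XX → F_EXX = 80 ksi.
t_e = 0.707 × 0.625 = 0.4419 in; L = 17 in.
Weld metal: R_n/Ω = (1/2.0) × 0.6 × 80 × 0.4419 × 17 = 180.3 kip.
Base metal (shear rupture): R_n/Ω = (1/2.0) × 0.6 × 70 × 0.875 × 17 = 312.4 kip.
Governing: weld metal.

R_n/Ω ≈ 180 kip (weld metal governs)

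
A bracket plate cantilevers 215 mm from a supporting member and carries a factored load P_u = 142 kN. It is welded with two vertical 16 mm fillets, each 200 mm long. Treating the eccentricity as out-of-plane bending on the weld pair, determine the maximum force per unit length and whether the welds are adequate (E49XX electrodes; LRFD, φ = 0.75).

E49XX → F_EXX = 490 MPa.
L_w = 2 × 200 = 400 mm; section modulus (unit throat) S = 2 × L²/6 = 13330 mm².
Direct shear f_v = P/L_w = 142×10³/400 = 355 N/mm.
Moment M = P × e = 142×10³ × 215 = 30530000 N·mm; bending f_b = M/S = 2290 N/mm.
f_max = √(f_v² + f_b²) = √(355² + 2290²) = 2317 N/mm.
φr_n = 0.75 × 0.6 × 490 × (0.707 × 16) = 2494 N/mm → adequate.

f_max ≈ 2320 N/mm; adequate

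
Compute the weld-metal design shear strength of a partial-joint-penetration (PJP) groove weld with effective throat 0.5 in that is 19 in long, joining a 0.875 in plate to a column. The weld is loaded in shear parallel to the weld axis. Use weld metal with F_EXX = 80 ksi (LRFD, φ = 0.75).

Effective throat (given) t_e = 0.5 in.
A_we = 0.5 × 19 = 9.5 in².
F_nw = 0.6 F_EXX = 48 ksi.
φR_n = 0.75 × 48 × 9.5 = 342 kip.

φR_n ≈ 342 kip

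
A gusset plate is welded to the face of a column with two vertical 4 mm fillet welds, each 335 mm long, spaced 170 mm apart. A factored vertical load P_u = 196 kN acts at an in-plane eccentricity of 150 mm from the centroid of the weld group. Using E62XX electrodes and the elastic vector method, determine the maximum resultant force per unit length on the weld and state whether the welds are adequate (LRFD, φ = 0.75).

E62XX → F_EXX = 620 MPa.
Total weld length L_w = 670 mm. Treat welds as unit-width lines.
Polar moment about centroid: J = 2[d³/12 + d(b/2)²] = 2[335³/12 + 335×85²] = 11110000 mm³.
Direct shear f_v = P/L_w = 196×10³ / 670 = 292.5 N/mm (vertical).
Torsion M = P·e = 196×10³ × 150 = 29400000 N·mm.
Critical point at (x, y) = (85, 167.5) from centroid. f_tx = M·y/J = 443.4 N/mm; f_ty = M·x/J = 225 N/mm.
Resultant f_max = √[f_tx² + (f_v + f_ty)²] = √[443.4² + (292.5 + 225)²] = 681.5 N/mm.
Capacity per unit length: φr_n = 0.75 × 0.6 × 620 × (0.707 × 4) = 789 N/mm.
681.5 ≤ 789 → adequate.

f_max ≈ 681 N/mm; adequate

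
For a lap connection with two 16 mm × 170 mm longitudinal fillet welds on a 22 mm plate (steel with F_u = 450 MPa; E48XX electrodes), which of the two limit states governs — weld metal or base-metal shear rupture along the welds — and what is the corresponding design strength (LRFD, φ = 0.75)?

E48XX → F_EXX = 480 MPa.
t_e = 0.707 × 16 = 11.31 mm; L = 340 mm.
Weld metal: φR_n = 0.75 × 0.6 × 480 × 11.31 × 340 × 10⁻³ = 830.8 kN.
Base metal (shear rupture): φR_n = 0.75 × 0.6 × 450 × 22 × 340 × 10⁻³ = 1515 kN.
Governing: weld metal.

φR_n ≈ 831 kN (weld metal governs)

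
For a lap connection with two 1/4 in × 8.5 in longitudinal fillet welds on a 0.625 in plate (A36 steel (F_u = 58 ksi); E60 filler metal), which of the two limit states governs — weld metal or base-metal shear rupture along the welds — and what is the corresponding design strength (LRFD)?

E60XX → F_EXX = 60 ksi.
t_e = 0.707 × 0.25 = 0.1767 in; L = 17 in.
Weld metal: φR_n = 0.75 × 0.6 × 60 × 0.1767 × 17 = 81.13 kip.
Base metal (shear rupture): φR_n = 0.75 × 0.6 × 58 × 0.625 × 17 = 277.3 kip.
Governing: weld metal.

φR_n ≈ 81.1 kip (weld metal governs)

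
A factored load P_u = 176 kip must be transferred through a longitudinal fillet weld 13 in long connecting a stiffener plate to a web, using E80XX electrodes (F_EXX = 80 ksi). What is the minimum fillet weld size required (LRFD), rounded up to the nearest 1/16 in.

w = 9/16 in

Total weld length L = 13 in.
Required throat t_e = P_u / (φ × 0.6 F_EXX × L) = 176 / (0.75 × 0.6 × 80 × 13) = 0.3761 in.
Required leg w = t_e / 0.707 = 0.5319 in → use 9/16 in.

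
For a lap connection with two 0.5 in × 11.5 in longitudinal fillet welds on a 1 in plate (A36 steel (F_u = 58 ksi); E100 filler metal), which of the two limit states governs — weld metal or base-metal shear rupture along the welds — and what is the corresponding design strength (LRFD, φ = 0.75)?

E100XX → F_EXX = 100 ksi.
t_e = 0.707 × 0.5 = 0.3535 in; L = 23 in.
Weld metal: φR_n = 0.75 × 0.6 × 100 × 0.3535 × 23 = 365.9 kips.
Base metal (shear rupture): φR_n = 0.75 × 0.6 × 58 × 1 × 23 = 600.3 kips.
Governing: weld metal.

φR_n ≈ 366 kips (weld metal governs)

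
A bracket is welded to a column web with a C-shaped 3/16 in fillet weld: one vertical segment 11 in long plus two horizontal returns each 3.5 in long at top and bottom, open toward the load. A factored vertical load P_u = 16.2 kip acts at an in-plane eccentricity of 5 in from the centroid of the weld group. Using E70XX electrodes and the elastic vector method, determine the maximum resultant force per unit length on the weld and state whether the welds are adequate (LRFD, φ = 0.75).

f_max ≈ 2.03 kip/in; adequate

E70XX → F_EXX = 70 ksi.
Total weld length L_w = 18 in. Treat welds as unit-width lines.
Centroid: x̄ = 2×3.5×1.75 / 18 = 0.6806 in from the vertical weld.
Polar moment about centroid: J = I_x + I_y = [11³/12 + 2×3.5×5.5²] + [11×0.6806² + 2(3.5³/12 + 3.5×1.069²)] = 342.9 in³.
Direct shear f_v = P/L_w = 16.2 / 18 = 0.9 kip/in (vertical).
Torsion M = P·e = 16.2 × 5 = 81 kip·in.
Critical point at (x, y) = (2.819, 5.5) from centroid. f_tx = M·y/J = 1.299 kip/in; f_ty = M·x/J = 0.666 kip/in.
Resultant f_max = √[f_tx² + (f_v + f_ty)²] = √[1.299² + (0.9 + 0.666)²] = 2.035 kip/in.
Capacity per unit length: φr_n = 0.75 × 0.6 × 70 × (0.707 × 0.1875) = 4.176 kip/in.
2.035 ≤ 4.176 → adequate.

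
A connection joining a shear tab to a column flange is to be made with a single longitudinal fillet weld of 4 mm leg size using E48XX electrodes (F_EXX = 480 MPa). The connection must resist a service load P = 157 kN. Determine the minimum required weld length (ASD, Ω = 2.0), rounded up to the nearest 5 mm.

Throat t_e = 0.707 × 4 = 2.828 mm.
r_n/Ω = (0.6 × 480 × 2.828) / 2.0 = 407.2 N/mm = 0.4072 kN/mm.
L_req = P / (r_n/Ω) = 157 / 0.4072 = 385.5 mm total.
Round up → use L = 390 mm.

L = 390 mm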